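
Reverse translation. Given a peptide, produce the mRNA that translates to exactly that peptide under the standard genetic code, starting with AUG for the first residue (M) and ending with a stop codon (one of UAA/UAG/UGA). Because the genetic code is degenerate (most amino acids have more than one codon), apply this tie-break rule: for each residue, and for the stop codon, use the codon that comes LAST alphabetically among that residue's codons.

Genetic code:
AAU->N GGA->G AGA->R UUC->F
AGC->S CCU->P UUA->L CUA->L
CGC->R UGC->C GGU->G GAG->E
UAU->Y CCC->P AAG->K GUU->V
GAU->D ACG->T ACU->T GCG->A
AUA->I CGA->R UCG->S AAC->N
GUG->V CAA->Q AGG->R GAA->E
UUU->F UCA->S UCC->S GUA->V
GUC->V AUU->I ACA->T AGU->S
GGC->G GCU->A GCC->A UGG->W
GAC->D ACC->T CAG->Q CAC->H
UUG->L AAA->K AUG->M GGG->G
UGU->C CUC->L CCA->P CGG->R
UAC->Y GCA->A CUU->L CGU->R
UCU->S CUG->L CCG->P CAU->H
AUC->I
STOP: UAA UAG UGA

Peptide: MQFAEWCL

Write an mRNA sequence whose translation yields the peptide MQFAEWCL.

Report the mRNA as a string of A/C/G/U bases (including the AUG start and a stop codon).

Answer: mRNA: AUGCAGUUUGCUGAGUGGUGUUUGUGA

Derivation:
residue 1: M -> AUG (start codon)
residue 2: Q codons sorted = CAA,CAG -> pick last = CAG
residue 3: F codons sorted = UUC,UUU -> pick last = UUU
residue 4: A codons sorted = GCA,GCC,GCG,GCU -> pick last = GCU
residue 5: E codons sorted = GAA,GAG -> pick last = GAG
residue 6: W -> UGG (only codon)
residue 7: C codons sorted = UGC,UGU -> pick last = UGU
residue 8: L codons sorted = CUA,CUC,CUG,CUU,UUA,UUG -> pick last = UUG
terminator: stop codons sorted = UAA,UAG,UGA -> pick last = UGA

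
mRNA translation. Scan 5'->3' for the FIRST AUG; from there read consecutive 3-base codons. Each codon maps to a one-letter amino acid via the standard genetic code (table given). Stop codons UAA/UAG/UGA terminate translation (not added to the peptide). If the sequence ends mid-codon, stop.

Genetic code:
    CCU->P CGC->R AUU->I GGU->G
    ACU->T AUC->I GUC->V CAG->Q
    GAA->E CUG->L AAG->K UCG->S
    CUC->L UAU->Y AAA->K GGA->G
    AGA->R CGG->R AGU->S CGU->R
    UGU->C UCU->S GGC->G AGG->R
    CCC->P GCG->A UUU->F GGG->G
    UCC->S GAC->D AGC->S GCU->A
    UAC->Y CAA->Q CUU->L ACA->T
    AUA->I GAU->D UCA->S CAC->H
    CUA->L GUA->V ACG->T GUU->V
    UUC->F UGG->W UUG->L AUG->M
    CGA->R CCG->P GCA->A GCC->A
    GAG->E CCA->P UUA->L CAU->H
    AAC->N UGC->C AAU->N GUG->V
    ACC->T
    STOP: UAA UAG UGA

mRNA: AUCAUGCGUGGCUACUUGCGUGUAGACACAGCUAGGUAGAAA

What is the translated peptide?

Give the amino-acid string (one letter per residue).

Answer: MRGYLRVDTAR

Derivation:
start AUG at pos 3
pos 3: AUG -> M; peptide=M
pos 6: CGU -> R; peptide=MR
pos 9: GGC -> G; peptide=MRG
pos 12: UAC -> Y; peptide=MRGY
pos 15: UUG -> L; peptide=MRGYL
pos 18: CGU -> R; peptide=MRGYLR
pos 21: GUA -> V; peptide=MRGYLRV
pos 24: GAC -> D; peptide=MRGYLRVD
pos 27: ACA -> T; peptide=MRGYLRVDT
pos 30: GCU -> A; peptide=MRGYLRVDTA
pos 33: AGG -> R; peptide=MRGYLRVDTAR
pos 36: UAG -> STOP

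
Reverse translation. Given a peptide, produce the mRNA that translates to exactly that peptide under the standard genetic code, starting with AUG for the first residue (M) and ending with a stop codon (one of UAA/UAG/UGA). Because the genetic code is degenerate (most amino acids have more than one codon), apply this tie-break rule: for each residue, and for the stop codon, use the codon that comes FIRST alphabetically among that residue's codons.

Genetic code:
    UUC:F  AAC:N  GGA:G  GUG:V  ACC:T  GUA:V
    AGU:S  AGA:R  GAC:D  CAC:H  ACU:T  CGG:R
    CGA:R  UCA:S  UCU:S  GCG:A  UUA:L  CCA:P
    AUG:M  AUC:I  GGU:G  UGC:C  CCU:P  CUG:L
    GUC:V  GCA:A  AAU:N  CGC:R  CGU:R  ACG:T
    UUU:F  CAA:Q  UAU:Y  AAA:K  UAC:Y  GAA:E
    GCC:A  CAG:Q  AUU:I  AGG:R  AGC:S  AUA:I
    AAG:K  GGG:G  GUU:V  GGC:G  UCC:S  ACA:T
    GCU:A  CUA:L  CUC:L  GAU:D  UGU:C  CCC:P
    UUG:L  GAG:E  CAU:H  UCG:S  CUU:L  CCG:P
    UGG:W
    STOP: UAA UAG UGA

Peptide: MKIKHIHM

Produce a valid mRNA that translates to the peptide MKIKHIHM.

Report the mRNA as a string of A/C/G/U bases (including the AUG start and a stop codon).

Answer: mRNA: AUGAAAAUAAAACACAUACACAUGUAA

Derivation:
residue 1: M -> AUG (start codon)
residue 2: K codons sorted = AAA,AAG -> pick first = AAA
residue 3: I codons sorted = AUA,AUC,AUU -> pick first = AUA
residue 4: K codons sorted = AAA,AAG -> pick first = AAA
residue 5: H codons sorted = CAC,CAU -> pick first = CAC
residue 6: I codons sorted = AUA,AUC,AUU -> pick first = AUA
residue 7: H codons sorted = CAC,CAU -> pick first = CAC
residue 8: M -> AUG (only codon)
terminator: stop codons sorted = UAA,UAG,UGA -> pick first = UAA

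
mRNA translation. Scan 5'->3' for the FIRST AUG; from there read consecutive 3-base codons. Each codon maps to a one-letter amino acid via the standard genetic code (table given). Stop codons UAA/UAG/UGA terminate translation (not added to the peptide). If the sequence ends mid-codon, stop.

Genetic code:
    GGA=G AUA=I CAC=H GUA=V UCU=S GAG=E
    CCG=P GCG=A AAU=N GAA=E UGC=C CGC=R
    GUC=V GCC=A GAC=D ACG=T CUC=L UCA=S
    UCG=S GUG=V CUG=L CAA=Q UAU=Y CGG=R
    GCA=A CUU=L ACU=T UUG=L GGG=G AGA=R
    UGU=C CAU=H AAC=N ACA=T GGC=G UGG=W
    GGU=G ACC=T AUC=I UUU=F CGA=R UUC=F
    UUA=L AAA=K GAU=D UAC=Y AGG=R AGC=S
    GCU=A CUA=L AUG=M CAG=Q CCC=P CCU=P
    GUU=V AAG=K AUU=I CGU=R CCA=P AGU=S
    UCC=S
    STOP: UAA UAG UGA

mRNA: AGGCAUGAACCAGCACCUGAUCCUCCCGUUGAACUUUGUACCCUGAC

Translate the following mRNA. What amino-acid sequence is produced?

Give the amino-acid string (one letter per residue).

Answer: MNQHLILPLNFVP

Derivation:
start AUG at pos 4
pos 4: AUG -> M; peptide=M
pos 7: AAC -> N; peptide=MN
pos 10: CAG -> Q; peptide=MNQ
pos 13: CAC -> H; peptide=MNQH
pos 16: CUG -> L; peptide=MNQHL
pos 19: AUC -> I; peptide=MNQHLI
pos 22: CUC -> L; peptide=MNQHLIL
pos 25: CCG -> P; peptide=MNQHLILP
pos 28: UUG -> L; peptide=MNQHLILPL
pos 31: AAC -> N; peptide=MNQHLILPLN
pos 34: UUU -> F; peptide=MNQHLILPLNF
pos 37: GUA -> V; peptide=MNQHLILPLNFV
pos 40: CCC -> P; peptide=MNQHLILPLNFVP
pos 43: UGA -> STOP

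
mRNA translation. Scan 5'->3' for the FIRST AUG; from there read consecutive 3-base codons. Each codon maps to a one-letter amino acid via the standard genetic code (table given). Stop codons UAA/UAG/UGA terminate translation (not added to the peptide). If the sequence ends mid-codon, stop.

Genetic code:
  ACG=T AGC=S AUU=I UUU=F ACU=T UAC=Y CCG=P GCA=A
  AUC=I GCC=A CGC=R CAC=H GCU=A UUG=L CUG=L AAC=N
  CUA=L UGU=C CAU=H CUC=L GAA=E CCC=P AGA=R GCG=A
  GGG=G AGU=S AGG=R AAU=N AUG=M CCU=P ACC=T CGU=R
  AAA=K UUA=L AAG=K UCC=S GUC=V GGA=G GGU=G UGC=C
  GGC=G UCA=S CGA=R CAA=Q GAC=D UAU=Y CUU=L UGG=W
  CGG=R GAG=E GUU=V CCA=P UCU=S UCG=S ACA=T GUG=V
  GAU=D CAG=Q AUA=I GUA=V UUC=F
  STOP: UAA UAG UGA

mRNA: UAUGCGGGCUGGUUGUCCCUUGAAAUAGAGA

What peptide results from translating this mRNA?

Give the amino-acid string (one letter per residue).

start AUG at pos 1
pos 1: AUG -> M; peptide=M
pos 4: CGG -> R; peptide=MR
pos 7: GCU -> A; peptide=MRA
pos 10: GGU -> G; peptide=MRAG
pos 13: UGU -> C; peptide=MRAGC
pos 16: CCC -> P; peptide=MRAGCP
pos 19: UUG -> L; peptide=MRAGCPL
pos 22: AAA -> K; peptide=MRAGCPLK
pos 25: UAG -> STOP

Answer: MRAGCPLK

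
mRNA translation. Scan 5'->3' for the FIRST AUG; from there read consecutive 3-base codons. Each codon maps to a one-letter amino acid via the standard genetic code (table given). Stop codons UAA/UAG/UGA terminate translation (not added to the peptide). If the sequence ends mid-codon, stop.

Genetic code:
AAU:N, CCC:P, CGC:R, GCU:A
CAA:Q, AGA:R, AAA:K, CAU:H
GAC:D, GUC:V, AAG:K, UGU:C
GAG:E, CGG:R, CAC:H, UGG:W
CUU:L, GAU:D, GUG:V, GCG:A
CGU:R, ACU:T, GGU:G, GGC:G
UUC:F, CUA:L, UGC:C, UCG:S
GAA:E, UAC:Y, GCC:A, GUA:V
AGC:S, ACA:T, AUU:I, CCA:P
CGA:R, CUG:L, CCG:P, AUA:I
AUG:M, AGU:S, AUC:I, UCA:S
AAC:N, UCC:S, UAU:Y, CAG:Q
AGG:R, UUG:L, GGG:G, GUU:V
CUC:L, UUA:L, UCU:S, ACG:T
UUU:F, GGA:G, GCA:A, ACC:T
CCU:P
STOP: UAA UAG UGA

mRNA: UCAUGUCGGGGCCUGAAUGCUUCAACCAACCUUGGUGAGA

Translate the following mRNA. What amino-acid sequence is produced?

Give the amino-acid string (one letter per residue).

Answer: MSGPECFNQPW

Derivation:
start AUG at pos 2
pos 2: AUG -> M; peptide=M
pos 5: UCG -> S; peptide=MS
pos 8: GGG -> G; peptide=MSG
pos 11: CCU -> P; peptide=MSGP
pos 14: GAA -> E; peptide=MSGPE
pos 17: UGC -> C; peptide=MSGPEC
pos 20: UUC -> F; peptide=MSGPECF
pos 23: AAC -> N; peptide=MSGPECFN
pos 26: CAA -> Q; peptide=MSGPECFNQ
pos 29: CCU -> P; peptide=MSGPECFNQP
pos 32: UGG -> W; peptide=MSGPECFNQPW
pos 35: UGA -> STOP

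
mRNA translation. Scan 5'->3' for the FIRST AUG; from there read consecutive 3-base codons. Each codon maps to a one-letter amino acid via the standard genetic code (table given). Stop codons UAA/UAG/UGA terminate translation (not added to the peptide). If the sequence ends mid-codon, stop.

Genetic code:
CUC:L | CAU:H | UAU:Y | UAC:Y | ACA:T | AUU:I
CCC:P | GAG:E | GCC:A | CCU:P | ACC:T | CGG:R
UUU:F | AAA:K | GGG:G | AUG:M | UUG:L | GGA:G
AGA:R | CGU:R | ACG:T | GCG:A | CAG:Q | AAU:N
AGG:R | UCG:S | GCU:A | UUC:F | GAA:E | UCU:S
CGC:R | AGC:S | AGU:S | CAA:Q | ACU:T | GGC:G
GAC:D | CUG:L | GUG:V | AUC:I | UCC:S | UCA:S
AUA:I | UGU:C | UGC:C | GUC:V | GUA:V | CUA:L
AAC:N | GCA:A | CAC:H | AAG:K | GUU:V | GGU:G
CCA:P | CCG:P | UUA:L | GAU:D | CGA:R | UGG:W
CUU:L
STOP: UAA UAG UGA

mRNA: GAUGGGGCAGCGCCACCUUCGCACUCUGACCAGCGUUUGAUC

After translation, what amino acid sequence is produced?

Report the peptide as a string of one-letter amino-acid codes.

start AUG at pos 1
pos 1: AUG -> M; peptide=M
pos 4: GGG -> G; peptide=MG
pos 7: CAG -> Q; peptide=MGQ
pos 10: CGC -> R; peptide=MGQR
pos 13: CAC -> H; peptide=MGQRH
pos 16: CUU -> L; peptide=MGQRHL
pos 19: CGC -> R; peptide=MGQRHLR
pos 22: ACU -> T; peptide=MGQRHLRT
pos 25: CUG -> L; peptide=MGQRHLRTL
pos 28: ACC -> T; peptide=MGQRHLRTLT
pos 31: AGC -> S; peptide=MGQRHLRTLTS
pos 34: GUU -> V; peptide=MGQRHLRTLTSV
pos 37: UGA -> STOP

Answer: MGQRHLRTLTSV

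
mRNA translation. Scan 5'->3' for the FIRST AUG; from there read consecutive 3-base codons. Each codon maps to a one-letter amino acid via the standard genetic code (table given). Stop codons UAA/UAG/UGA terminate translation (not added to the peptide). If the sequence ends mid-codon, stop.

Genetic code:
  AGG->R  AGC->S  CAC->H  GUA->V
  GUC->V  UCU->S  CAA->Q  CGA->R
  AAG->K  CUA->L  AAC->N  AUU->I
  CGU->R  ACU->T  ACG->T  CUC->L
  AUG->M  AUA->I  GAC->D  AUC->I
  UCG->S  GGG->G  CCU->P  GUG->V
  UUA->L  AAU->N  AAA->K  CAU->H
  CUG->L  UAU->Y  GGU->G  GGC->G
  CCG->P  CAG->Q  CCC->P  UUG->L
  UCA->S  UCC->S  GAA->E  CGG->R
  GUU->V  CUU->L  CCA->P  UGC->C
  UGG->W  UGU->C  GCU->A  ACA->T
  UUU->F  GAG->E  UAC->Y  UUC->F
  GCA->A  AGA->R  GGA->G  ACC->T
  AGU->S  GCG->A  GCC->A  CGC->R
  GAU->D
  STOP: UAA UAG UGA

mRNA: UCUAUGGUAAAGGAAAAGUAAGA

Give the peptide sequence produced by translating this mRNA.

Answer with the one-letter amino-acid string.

start AUG at pos 3
pos 3: AUG -> M; peptide=M
pos 6: GUA -> V; peptide=MV
pos 9: AAG -> K; peptide=MVK
pos 12: GAA -> E; peptide=MVKE
pos 15: AAG -> K; peptide=MVKEK
pos 18: UAA -> STOP

Answer: MVKEK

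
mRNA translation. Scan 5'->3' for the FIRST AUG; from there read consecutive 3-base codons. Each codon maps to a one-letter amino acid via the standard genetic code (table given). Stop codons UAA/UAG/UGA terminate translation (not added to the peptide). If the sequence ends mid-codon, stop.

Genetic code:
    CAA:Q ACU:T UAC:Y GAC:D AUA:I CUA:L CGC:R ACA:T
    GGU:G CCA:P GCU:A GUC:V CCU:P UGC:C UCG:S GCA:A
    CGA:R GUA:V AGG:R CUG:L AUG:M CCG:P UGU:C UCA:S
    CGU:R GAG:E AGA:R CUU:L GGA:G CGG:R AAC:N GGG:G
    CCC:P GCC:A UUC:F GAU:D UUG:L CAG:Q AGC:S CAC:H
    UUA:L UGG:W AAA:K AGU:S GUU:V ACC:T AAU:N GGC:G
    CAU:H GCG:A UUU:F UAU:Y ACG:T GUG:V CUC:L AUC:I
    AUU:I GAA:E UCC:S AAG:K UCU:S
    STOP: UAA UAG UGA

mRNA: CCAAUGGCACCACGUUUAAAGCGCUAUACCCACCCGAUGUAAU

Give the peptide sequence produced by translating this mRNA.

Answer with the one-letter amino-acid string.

Answer: MAPRLKRYTHPM

Derivation:
start AUG at pos 3
pos 3: AUG -> M; peptide=M
pos 6: GCA -> A; peptide=MA
pos 9: CCA -> P; peptide=MAP
pos 12: CGU -> R; peptide=MAPR
pos 15: UUA -> L; peptide=MAPRL
pos 18: AAG -> K; peptide=MAPRLK
pos 21: CGC -> R; peptide=MAPRLKR
pos 24: UAU -> Y; peptide=MAPRLKRY
pos 27: ACC -> T; peptide=MAPRLKRYT
pos 30: CAC -> H; peptide=MAPRLKRYTH
pos 33: CCG -> P; peptide=MAPRLKRYTHP
pos 36: AUG -> M; peptide=MAPRLKRYTHPM
pos 39: UAA -> STOP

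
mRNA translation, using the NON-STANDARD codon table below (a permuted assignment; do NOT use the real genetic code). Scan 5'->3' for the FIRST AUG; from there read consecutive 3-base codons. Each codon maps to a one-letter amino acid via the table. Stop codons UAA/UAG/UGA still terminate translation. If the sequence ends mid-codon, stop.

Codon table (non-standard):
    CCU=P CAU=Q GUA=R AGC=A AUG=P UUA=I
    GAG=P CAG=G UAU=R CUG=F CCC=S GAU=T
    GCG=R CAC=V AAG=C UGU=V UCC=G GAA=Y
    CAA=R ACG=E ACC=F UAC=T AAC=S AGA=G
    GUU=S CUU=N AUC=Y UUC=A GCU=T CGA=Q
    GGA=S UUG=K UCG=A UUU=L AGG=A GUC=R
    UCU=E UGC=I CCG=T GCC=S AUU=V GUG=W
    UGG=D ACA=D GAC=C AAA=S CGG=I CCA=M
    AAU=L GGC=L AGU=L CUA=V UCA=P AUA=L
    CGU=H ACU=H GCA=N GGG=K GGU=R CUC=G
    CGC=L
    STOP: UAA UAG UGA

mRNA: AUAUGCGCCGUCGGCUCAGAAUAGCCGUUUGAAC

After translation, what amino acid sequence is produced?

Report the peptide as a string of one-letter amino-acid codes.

start AUG at pos 2
pos 2: AUG -> P; peptide=P
pos 5: CGC -> L; peptide=PL
pos 8: CGU -> H; peptide=PLH
pos 11: CGG -> I; peptide=PLHI
pos 14: CUC -> G; peptide=PLHIG
pos 17: AGA -> G; peptide=PLHIGG
pos 20: AUA -> L; peptide=PLHIGGL
pos 23: GCC -> S; peptide=PLHIGGLS
pos 26: GUU -> S; peptide=PLHIGGLSS
pos 29: UGA -> STOP

Answer: PLHIGGLSS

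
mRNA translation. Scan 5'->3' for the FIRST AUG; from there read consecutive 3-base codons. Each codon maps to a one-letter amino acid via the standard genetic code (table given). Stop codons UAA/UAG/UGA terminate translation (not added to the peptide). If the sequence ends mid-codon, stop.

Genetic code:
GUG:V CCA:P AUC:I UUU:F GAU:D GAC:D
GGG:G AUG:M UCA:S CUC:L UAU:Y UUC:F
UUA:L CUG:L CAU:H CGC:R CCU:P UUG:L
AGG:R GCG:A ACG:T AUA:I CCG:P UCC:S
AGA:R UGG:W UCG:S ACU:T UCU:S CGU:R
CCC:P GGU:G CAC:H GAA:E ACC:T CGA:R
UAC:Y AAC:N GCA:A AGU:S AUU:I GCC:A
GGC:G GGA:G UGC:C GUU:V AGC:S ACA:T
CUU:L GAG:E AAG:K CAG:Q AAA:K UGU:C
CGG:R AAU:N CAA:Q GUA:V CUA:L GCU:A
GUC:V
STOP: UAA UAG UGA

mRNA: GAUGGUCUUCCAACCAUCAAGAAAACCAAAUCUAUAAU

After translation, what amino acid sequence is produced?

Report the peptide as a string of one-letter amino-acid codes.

Answer: MVFQPSRKPNL

Derivation:
start AUG at pos 1
pos 1: AUG -> M; peptide=M
pos 4: GUC -> V; peptide=MV
pos 7: UUC -> F; peptide=MVF
pos 10: CAA -> Q; peptide=MVFQ
pos 13: CCA -> P; peptide=MVFQP
pos 16: UCA -> S; peptide=MVFQPS
pos 19: AGA -> R; peptide=MVFQPSR
pos 22: AAA -> K; peptide=MVFQPSRK
pos 25: CCA -> P; peptide=MVFQPSRKP
pos 28: AAU -> N; peptide=MVFQPSRKPN
pos 31: CUA -> L; peptide=MVFQPSRKPNL
pos 34: UAA -> STOP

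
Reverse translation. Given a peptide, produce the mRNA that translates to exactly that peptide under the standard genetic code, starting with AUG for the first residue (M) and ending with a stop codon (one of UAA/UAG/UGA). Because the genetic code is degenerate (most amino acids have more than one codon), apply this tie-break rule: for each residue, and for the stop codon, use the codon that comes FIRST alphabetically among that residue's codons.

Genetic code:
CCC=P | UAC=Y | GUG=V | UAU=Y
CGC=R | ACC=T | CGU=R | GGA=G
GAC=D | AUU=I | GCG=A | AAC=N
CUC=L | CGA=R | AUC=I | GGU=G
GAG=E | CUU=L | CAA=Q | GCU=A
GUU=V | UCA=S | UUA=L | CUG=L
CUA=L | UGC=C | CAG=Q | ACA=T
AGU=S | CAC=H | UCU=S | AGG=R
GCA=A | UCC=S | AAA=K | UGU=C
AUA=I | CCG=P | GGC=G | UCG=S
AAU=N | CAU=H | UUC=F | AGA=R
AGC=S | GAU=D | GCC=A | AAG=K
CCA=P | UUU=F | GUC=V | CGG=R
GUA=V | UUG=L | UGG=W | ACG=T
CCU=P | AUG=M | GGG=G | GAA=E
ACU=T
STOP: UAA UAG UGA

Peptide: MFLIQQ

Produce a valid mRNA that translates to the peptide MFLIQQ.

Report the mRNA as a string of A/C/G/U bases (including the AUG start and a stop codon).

Answer: mRNA: AUGUUCCUAAUACAACAAUAA

Derivation:
residue 1: M -> AUG (start codon)
residue 2: F codons sorted = UUC,UUU -> pick first = UUC
residue 3: L codons sorted = CUA,CUC,CUG,CUU,UUA,UUG -> pick first = CUA
residue 4: I codons sorted = AUA,AUC,AUU -> pick first = AUA
residue 5: Q codons sorted = CAA,CAG -> pick first = CAA
residue 6: Q codons sorted = CAA,CAG -> pick first = CAA
terminator: stop codons sorted = UAA,UAG,UGA -> pick first = UAA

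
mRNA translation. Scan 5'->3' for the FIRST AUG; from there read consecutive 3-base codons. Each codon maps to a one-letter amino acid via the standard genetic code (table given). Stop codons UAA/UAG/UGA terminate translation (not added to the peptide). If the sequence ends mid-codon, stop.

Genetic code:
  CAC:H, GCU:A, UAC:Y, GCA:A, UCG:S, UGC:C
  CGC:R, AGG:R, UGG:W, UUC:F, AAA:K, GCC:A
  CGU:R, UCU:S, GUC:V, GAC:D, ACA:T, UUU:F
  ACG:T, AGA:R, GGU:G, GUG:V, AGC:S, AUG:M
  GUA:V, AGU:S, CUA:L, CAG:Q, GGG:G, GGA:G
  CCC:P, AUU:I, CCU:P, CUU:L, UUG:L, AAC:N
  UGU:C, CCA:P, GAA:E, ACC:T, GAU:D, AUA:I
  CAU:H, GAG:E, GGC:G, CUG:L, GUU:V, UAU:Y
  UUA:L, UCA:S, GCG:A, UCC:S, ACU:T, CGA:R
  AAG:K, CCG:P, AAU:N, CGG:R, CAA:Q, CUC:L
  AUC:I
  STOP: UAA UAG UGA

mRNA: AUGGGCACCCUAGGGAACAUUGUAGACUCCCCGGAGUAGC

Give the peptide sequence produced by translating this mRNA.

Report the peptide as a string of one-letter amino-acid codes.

start AUG at pos 0
pos 0: AUG -> M; peptide=M
pos 3: GGC -> G; peptide=MG
pos 6: ACC -> T; peptide=MGT
pos 9: CUA -> L; peptide=MGTL
pos 12: GGG -> G; peptide=MGTLG
pos 15: AAC -> N; peptide=MGTLGN
pos 18: AUU -> I; peptide=MGTLGNI
pos 21: GUA -> V; peptide=MGTLGNIV
pos 24: GAC -> D; peptide=MGTLGNIVD
pos 27: UCC -> S; peptide=MGTLGNIVDS
pos 30: CCG -> P; peptide=MGTLGNIVDSP
pos 33: GAG -> E; peptide=MGTLGNIVDSPE
pos 36: UAG -> STOP

Answer: MGTLGNIVDSPE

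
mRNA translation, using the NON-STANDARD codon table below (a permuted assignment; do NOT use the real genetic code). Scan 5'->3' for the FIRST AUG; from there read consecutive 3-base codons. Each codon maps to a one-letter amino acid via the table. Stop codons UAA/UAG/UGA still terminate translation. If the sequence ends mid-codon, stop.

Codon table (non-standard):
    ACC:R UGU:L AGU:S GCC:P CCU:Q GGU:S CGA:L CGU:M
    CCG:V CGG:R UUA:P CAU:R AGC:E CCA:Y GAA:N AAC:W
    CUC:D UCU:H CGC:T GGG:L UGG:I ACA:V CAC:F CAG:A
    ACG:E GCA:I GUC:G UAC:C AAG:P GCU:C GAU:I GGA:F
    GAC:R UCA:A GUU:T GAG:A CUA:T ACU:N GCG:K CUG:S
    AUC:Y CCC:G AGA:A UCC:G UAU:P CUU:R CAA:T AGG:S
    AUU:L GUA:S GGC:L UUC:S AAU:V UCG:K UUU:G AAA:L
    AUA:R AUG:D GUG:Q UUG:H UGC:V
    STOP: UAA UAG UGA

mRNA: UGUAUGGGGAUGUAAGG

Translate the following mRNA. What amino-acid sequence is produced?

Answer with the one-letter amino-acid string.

start AUG at pos 3
pos 3: AUG -> D; peptide=D
pos 6: GGG -> L; peptide=DL
pos 9: AUG -> D; peptide=DLD
pos 12: UAA -> STOP

Answer: DLD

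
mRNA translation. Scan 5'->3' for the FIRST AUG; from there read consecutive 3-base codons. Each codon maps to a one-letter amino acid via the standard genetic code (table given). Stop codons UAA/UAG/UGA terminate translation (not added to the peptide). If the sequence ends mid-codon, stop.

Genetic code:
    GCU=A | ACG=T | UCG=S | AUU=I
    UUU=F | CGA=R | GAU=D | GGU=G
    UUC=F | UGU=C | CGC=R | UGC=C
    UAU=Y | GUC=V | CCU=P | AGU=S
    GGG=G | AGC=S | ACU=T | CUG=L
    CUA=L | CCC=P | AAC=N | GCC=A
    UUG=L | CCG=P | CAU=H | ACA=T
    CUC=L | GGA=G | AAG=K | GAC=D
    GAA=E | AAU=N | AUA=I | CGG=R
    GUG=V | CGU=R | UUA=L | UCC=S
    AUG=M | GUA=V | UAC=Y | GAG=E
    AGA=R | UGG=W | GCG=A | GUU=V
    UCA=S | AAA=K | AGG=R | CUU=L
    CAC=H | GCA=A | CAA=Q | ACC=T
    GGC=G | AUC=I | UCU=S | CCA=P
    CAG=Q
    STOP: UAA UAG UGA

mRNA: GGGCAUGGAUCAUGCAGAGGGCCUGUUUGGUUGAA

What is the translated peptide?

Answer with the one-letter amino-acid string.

Answer: MDHAEGLFG

Derivation:
start AUG at pos 4
pos 4: AUG -> M; peptide=M
pos 7: GAU -> D; peptide=MD
pos 10: CAU -> H; peptide=MDH
pos 13: GCA -> A; peptide=MDHA
pos 16: GAG -> E; peptide=MDHAE
pos 19: GGC -> G; peptide=MDHAEG
pos 22: CUG -> L; peptide=MDHAEGL
pos 25: UUU -> F; peptide=MDHAEGLF
pos 28: GGU -> G; peptide=MDHAEGLFG
pos 31: UGA -> STOP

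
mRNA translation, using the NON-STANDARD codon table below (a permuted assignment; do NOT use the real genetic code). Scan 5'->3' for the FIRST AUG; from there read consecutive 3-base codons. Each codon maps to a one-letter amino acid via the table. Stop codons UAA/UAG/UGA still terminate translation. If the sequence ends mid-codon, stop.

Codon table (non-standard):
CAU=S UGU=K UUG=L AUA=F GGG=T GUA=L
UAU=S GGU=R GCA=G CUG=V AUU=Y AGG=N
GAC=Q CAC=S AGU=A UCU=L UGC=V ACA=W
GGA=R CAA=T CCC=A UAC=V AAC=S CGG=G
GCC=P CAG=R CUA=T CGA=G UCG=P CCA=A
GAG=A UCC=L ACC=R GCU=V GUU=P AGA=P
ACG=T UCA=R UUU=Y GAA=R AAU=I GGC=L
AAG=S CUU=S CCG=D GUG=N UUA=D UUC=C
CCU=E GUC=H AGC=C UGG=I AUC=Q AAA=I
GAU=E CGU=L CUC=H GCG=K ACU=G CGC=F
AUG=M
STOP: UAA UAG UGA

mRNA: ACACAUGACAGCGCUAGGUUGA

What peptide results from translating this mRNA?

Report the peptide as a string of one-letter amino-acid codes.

Answer: MWKTR

Derivation:
start AUG at pos 4
pos 4: AUG -> M; peptide=M
pos 7: ACA -> W; peptide=MW
pos 10: GCG -> K; peptide=MWK
pos 13: CUA -> T; peptide=MWKT
pos 16: GGU -> R; peptide=MWKTR
pos 19: UGA -> STOP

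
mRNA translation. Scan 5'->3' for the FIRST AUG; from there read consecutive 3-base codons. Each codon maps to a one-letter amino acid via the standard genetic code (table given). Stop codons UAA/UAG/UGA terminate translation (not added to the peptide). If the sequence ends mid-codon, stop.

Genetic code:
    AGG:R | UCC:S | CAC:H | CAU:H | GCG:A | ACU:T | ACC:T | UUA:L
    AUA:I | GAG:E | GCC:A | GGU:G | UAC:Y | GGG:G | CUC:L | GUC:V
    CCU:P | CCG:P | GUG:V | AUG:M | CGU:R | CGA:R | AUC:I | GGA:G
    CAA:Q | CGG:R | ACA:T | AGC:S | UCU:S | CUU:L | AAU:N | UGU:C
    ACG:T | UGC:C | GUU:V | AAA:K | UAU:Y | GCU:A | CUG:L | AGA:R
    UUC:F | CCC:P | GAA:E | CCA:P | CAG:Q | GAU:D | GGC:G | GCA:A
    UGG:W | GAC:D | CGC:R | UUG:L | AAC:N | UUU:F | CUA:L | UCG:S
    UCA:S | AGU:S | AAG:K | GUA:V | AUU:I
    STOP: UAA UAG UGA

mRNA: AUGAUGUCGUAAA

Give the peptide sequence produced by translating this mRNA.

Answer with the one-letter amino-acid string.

start AUG at pos 0
pos 0: AUG -> M; peptide=M
pos 3: AUG -> M; peptide=MM
pos 6: UCG -> S; peptide=MMS
pos 9: UAA -> STOP

Answer: MMS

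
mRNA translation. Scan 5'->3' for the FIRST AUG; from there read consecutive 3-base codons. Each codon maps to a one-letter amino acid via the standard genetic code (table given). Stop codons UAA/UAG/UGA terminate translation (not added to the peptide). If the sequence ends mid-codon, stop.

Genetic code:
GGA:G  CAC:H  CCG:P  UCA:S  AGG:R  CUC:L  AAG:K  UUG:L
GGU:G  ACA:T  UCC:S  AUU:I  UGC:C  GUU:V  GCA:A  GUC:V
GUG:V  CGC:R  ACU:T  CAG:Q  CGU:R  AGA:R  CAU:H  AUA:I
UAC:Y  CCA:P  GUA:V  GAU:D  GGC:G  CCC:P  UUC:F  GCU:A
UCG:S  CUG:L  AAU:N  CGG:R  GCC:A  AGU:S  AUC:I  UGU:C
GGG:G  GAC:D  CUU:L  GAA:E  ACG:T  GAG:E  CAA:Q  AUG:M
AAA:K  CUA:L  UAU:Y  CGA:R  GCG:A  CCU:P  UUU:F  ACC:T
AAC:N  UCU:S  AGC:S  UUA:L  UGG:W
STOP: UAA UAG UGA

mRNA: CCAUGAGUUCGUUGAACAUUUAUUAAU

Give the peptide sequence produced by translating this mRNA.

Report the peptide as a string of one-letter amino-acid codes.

Answer: MSSLNIY

Derivation:
start AUG at pos 2
pos 2: AUG -> M; peptide=M
pos 5: AGU -> S; peptide=MS
pos 8: UCG -> S; peptide=MSS
pos 11: UUG -> L; peptide=MSSL
pos 14: AAC -> N; peptide=MSSLN
pos 17: AUU -> I; peptide=MSSLNI
pos 20: UAU -> Y; peptide=MSSLNIY
pos 23: UAA -> STOP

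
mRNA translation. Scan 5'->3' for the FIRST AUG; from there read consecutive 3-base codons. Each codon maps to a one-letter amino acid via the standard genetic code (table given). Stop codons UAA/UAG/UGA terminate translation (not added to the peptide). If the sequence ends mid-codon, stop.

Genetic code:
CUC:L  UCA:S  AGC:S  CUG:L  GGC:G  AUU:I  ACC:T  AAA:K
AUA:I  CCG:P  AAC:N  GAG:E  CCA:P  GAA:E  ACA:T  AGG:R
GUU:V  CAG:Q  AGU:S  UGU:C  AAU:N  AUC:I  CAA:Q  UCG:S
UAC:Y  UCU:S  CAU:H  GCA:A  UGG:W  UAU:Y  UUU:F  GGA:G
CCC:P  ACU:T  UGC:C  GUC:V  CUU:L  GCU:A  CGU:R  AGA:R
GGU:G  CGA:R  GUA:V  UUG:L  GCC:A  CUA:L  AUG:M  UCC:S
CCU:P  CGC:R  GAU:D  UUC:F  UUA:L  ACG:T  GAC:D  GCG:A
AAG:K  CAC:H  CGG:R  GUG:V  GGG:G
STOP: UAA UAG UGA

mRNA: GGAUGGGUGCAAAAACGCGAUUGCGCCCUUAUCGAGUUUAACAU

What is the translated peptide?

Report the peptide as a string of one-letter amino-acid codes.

start AUG at pos 2
pos 2: AUG -> M; peptide=M
pos 5: GGU -> G; peptide=MG
pos 8: GCA -> A; peptide=MGA
pos 11: AAA -> K; peptide=MGAK
pos 14: ACG -> T; peptide=MGAKT
pos 17: CGA -> R; peptide=MGAKTR
pos 20: UUG -> L; peptide=MGAKTRL
pos 23: CGC -> R; peptide=MGAKTRLR
pos 26: CCU -> P; peptide=MGAKTRLRP
pos 29: UAU -> Y; peptide=MGAKTRLRPY
pos 32: CGA -> R; peptide=MGAKTRLRPYR
pos 35: GUU -> V; peptide=MGAKTRLRPYRV
pos 38: UAA -> STOP

Answer: MGAKTRLRPYRV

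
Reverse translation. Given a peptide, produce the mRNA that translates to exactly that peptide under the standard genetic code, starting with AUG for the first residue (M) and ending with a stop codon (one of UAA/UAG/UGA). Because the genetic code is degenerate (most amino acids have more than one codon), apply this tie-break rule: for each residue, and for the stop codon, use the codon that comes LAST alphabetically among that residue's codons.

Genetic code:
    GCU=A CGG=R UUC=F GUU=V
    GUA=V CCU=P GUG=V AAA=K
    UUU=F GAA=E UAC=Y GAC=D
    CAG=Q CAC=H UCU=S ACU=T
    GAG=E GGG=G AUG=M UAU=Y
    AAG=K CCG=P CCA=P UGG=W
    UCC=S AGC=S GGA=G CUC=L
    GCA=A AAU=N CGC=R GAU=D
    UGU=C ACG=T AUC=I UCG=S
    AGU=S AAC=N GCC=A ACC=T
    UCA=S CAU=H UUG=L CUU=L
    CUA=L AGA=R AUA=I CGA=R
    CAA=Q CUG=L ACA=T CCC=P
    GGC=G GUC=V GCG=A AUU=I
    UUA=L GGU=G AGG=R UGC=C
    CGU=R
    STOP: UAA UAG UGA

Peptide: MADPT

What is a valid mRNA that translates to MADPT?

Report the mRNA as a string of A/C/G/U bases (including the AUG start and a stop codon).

residue 1: M -> AUG (start codon)
residue 2: A codons sorted = GCA,GCC,GCG,GCU -> pick last = GCU
residue 3: D codons sorted = GAC,GAU -> pick last = GAU
residue 4: P codons sorted = CCA,CCC,CCG,CCU -> pick last = CCU
residue 5: T codons sorted = ACA,ACC,ACG,ACU -> pick last = ACU
terminator: stop codons sorted = UAA,UAG,UGA -> pick last = UGA

Answer: mRNA: AUGGCUGAUCCUACUUGA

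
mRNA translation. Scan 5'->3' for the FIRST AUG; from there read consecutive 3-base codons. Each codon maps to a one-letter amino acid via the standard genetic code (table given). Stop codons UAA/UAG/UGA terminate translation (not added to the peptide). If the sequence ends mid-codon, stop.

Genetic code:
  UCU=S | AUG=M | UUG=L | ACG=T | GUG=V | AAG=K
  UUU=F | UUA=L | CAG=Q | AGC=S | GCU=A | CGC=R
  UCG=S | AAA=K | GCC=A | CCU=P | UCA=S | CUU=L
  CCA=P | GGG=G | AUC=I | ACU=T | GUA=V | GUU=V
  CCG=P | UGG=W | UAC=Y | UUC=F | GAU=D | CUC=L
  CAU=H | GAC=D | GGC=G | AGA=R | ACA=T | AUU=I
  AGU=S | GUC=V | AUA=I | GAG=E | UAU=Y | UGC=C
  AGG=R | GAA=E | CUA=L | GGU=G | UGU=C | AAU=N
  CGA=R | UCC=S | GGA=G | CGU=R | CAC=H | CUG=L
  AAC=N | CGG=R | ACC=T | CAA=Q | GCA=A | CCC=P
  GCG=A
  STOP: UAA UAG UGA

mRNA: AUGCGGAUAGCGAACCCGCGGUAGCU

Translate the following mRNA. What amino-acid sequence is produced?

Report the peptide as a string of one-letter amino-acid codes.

Answer: MRIANPR

Derivation:
start AUG at pos 0
pos 0: AUG -> M; peptide=M
pos 3: CGG -> R; peptide=MR
pos 6: AUA -> I; peptide=MRI
pos 9: GCG -> A; peptide=MRIA
pos 12: AAC -> N; peptide=MRIAN
pos 15: CCG -> P; peptide=MRIANP
pos 18: CGG -> R; peptide=MRIANPR
pos 21: UAG -> STOP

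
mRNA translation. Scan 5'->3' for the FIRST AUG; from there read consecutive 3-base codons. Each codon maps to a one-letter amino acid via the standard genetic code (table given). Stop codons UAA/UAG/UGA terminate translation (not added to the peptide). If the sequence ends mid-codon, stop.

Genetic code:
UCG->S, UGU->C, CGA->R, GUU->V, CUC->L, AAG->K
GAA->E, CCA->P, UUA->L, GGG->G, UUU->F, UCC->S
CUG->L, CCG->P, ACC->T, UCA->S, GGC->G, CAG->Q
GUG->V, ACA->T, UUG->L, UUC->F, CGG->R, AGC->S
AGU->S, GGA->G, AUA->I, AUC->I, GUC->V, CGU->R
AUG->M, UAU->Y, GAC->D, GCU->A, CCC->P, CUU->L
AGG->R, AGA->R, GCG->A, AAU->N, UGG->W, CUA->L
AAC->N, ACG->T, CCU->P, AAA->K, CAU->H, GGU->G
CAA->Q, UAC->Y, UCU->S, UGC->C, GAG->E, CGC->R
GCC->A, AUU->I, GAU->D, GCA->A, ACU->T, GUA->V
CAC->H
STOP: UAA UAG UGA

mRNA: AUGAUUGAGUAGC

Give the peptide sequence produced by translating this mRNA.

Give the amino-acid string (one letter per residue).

Answer: MIE

Derivation:
start AUG at pos 0
pos 0: AUG -> M; peptide=M
pos 3: AUU -> I; peptide=MI
pos 6: GAG -> E; peptide=MIE
pos 9: UAG -> STOP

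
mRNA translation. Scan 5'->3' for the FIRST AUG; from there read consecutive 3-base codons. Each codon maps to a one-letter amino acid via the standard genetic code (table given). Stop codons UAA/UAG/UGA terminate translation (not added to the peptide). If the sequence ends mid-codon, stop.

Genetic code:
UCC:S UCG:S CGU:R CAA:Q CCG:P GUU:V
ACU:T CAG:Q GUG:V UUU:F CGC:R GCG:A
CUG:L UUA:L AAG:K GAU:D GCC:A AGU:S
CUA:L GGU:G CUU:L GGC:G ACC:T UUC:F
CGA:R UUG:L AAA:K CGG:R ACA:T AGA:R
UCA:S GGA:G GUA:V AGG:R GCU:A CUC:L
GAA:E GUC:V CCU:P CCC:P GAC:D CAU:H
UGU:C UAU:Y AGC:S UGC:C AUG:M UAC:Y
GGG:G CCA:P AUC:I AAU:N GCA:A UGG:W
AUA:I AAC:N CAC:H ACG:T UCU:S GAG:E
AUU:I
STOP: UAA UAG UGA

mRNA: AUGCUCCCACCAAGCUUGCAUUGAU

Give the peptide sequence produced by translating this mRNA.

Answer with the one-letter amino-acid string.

start AUG at pos 0
pos 0: AUG -> M; peptide=M
pos 3: CUC -> L; peptide=ML
pos 6: CCA -> P; peptide=MLP
pos 9: CCA -> P; peptide=MLPP
pos 12: AGC -> S; peptide=MLPPS
pos 15: UUG -> L; peptide=MLPPSL
pos 18: CAU -> H; peptide=MLPPSLH
pos 21: UGA -> STOP

Answer: MLPPSLH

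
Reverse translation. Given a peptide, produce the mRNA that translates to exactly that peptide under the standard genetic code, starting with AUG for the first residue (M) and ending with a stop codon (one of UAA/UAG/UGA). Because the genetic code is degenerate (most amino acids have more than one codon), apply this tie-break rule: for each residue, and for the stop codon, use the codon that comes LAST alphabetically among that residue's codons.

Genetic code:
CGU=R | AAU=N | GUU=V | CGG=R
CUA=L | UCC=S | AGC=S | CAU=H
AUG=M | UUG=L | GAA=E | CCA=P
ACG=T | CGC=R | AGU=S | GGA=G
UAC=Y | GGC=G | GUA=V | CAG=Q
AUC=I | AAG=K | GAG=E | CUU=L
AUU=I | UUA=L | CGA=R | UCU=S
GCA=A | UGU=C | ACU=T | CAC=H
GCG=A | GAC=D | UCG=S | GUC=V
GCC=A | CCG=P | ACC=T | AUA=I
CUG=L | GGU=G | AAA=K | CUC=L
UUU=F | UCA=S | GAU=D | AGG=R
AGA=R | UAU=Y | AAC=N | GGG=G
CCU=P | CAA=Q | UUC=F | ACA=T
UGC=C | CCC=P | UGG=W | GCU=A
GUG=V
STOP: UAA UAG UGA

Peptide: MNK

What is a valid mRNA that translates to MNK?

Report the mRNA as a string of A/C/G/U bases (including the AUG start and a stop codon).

Answer: mRNA: AUGAAUAAGUGA

Derivation:
residue 1: M -> AUG (start codon)
residue 2: N codons sorted = AAC,AAU -> pick last = AAU
residue 3: K codons sorted = AAA,AAG -> pick last = AAG
terminator: stop codons sorted = UAA,UAG,UGA -> pick last = UGA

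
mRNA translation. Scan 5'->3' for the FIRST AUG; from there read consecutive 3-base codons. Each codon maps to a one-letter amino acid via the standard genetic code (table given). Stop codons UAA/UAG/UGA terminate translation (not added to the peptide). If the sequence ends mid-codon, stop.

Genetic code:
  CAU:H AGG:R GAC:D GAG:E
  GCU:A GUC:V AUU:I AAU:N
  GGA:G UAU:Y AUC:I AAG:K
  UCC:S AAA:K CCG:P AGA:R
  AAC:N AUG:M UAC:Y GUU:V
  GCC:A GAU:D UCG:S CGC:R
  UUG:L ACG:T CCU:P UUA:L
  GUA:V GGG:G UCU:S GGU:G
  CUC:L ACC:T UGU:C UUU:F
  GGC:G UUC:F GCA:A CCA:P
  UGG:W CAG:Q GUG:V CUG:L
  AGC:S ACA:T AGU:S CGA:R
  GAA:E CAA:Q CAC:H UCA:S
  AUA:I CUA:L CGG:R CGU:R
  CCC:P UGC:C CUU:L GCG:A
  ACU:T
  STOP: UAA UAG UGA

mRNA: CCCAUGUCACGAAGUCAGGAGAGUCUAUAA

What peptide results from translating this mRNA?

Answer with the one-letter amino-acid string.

Answer: MSRSQESL

Derivation:
start AUG at pos 3
pos 3: AUG -> M; peptide=M
pos 6: UCA -> S; peptide=MS
pos 9: CGA -> R; peptide=MSR
pos 12: AGU -> S; peptide=MSRS
pos 15: CAG -> Q; peptide=MSRSQ
pos 18: GAG -> E; peptide=MSRSQE
pos 21: AGU -> S; peptide=MSRSQES
pos 24: CUA -> L; peptide=MSRSQESL
pos 27: UAA -> STOP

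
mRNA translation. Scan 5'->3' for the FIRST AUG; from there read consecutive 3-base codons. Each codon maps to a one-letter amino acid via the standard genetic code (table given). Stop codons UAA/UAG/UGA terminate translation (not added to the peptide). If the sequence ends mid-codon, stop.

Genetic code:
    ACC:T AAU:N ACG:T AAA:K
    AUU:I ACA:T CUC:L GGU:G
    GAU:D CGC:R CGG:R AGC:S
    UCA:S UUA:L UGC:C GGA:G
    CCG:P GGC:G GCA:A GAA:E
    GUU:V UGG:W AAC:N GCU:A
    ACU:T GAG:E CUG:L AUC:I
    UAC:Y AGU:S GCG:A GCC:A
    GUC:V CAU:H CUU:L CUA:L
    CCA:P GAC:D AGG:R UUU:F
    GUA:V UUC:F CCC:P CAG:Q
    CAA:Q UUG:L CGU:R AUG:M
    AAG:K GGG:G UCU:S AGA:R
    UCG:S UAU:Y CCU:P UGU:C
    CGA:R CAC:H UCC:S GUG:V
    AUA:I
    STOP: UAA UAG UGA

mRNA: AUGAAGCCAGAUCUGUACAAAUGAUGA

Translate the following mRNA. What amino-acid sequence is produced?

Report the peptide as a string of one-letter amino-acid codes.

Answer: MKPDLYK

Derivation:
start AUG at pos 0
pos 0: AUG -> M; peptide=M
pos 3: AAG -> K; peptide=MK
pos 6: CCA -> P; peptide=MKP
pos 9: GAU -> D; peptide=MKPD
pos 12: CUG -> L; peptide=MKPDL
pos 15: UAC -> Y; peptide=MKPDLY
pos 18: AAA -> K; peptide=MKPDLYK
pos 21: UGA -> STOP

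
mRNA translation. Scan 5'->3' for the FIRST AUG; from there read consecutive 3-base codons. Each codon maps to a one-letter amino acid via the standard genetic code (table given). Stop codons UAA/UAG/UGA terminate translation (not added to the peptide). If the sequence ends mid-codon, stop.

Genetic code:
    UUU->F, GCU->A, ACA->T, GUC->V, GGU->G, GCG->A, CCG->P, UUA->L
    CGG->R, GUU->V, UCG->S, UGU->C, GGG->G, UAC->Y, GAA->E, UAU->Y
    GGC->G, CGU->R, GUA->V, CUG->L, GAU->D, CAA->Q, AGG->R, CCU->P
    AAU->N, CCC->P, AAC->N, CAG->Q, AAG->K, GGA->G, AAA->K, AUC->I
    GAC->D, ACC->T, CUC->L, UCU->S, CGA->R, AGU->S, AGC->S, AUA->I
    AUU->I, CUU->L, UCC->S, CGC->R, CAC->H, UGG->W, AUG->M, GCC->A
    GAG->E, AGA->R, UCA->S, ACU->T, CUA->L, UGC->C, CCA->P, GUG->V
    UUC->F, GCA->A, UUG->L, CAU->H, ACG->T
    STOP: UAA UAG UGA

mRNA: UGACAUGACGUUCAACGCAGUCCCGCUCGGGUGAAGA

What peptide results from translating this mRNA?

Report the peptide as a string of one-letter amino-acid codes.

start AUG at pos 4
pos 4: AUG -> M; peptide=M
pos 7: ACG -> T; peptide=MT
pos 10: UUC -> F; peptide=MTF
pos 13: AAC -> N; peptide=MTFN
pos 16: GCA -> A; peptide=MTFNA
pos 19: GUC -> V; peptide=MTFNAV
pos 22: CCG -> P; peptide=MTFNAVP
pos 25: CUC -> L; peptide=MTFNAVPL
pos 28: GGG -> G; peptide=MTFNAVPLG
pos 31: UGA -> STOP

Answer: MTFNAVPLG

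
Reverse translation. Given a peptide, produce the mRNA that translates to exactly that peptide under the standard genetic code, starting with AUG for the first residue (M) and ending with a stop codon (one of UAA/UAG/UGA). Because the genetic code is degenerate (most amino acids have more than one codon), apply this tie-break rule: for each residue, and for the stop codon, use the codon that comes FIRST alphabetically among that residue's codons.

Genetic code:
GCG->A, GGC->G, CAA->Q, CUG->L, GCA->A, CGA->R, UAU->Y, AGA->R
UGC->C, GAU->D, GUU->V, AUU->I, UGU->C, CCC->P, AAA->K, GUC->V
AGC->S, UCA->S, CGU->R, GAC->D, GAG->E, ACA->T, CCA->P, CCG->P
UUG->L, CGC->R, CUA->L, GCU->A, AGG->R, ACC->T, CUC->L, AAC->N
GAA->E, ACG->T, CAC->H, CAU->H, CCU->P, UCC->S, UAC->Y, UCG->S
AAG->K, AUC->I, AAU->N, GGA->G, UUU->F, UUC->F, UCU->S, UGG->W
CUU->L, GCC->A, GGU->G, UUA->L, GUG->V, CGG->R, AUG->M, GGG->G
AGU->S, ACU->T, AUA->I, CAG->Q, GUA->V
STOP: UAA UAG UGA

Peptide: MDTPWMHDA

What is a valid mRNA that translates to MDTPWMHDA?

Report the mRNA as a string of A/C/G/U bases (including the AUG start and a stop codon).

Answer: mRNA: AUGGACACACCAUGGAUGCACGACGCAUAA

Derivation:
residue 1: M -> AUG (start codon)
residue 2: D codons sorted = GAC,GAU -> pick first = GAC
residue 3: T codons sorted = ACA,ACC,ACG,ACU -> pick first = ACA
residue 4: P codons sorted = CCA,CCC,CCG,CCU -> pick first = CCA
residue 5: W -> UGG (only codon)
residue 6: M -> AUG (only codon)
residue 7: H codons sorted = CAC,CAU -> pick first = CAC
residue 8: D codons sorted = GAC,GAU -> pick first = GAC
residue 9: A codons sorted = GCA,GCC,GCG,GCU -> pick first = GCA
terminator: stop codons sorted = UAA,UAG,UGA -> pick first = UAA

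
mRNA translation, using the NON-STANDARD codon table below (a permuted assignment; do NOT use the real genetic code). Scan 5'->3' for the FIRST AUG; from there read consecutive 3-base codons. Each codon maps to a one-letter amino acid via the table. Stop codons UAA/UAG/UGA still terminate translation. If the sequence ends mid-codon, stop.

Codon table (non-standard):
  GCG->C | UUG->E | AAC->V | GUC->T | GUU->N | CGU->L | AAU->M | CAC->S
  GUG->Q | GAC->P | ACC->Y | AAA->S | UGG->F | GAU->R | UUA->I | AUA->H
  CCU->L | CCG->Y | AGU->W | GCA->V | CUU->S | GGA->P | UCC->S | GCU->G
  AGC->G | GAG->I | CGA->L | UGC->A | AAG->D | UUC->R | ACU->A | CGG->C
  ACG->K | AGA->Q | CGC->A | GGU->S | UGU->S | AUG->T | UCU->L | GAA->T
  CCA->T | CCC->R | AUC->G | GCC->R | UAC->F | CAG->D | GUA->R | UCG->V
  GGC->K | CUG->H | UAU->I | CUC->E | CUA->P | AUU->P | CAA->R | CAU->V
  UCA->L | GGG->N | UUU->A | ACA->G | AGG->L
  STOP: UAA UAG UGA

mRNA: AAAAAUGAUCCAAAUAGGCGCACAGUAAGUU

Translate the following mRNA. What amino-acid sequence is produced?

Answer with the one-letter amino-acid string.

start AUG at pos 4
pos 4: AUG -> T; peptide=T
pos 7: AUC -> G; peptide=TG
pos 10: CAA -> R; peptide=TGR
pos 13: AUA -> H; peptide=TGRH
pos 16: GGC -> K; peptide=TGRHK
pos 19: GCA -> V; peptide=TGRHKV
pos 22: CAG -> D; peptide=TGRHKVD
pos 25: UAA -> STOP

Answer: TGRHKVD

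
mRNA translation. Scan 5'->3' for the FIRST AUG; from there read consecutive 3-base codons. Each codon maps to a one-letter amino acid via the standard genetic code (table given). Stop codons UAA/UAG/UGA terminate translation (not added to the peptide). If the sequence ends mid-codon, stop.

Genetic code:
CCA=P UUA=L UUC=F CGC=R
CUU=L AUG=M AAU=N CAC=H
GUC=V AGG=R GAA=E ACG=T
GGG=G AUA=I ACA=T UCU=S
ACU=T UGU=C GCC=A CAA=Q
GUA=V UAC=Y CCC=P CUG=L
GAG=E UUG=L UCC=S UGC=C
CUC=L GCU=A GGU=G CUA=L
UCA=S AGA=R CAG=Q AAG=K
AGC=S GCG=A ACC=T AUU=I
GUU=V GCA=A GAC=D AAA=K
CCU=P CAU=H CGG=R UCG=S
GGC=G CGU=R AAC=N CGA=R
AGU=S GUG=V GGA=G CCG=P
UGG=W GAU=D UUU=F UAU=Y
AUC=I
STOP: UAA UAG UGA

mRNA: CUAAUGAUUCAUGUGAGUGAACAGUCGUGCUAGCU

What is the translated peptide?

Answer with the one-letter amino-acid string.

start AUG at pos 3
pos 3: AUG -> M; peptide=M
pos 6: AUU -> I; peptide=MI
pos 9: CAU -> H; peptide=MIH
pos 12: GUG -> V; peptide=MIHV
pos 15: AGU -> S; peptide=MIHVS
pos 18: GAA -> E; peptide=MIHVSE
pos 21: CAG -> Q; peptide=MIHVSEQ
pos 24: UCG -> S; peptide=MIHVSEQS
pos 27: UGC -> C; peptide=MIHVSEQSC
pos 30: UAG -> STOP

Answer: MIHVSEQSC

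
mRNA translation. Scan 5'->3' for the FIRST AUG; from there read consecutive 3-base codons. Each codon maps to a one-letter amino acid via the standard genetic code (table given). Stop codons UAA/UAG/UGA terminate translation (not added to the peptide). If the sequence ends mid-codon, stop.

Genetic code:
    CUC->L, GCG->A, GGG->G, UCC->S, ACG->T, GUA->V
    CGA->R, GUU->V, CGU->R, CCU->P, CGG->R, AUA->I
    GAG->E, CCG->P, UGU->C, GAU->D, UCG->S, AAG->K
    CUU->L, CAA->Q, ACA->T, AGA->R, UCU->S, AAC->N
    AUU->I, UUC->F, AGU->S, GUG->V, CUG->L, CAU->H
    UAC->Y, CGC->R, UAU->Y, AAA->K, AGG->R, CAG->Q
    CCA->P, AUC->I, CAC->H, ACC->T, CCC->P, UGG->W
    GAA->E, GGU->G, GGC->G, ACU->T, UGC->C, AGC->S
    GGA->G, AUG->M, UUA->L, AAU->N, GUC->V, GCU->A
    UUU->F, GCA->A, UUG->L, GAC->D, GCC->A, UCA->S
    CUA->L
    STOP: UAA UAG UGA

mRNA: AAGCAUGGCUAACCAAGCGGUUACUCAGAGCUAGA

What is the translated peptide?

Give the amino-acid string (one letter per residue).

Answer: MANQAVTQS

Derivation:
start AUG at pos 4
pos 4: AUG -> M; peptide=M
pos 7: GCU -> A; peptide=MA
pos 10: AAC -> N; peptide=MAN
pos 13: CAA -> Q; peptide=MANQ
pos 16: GCG -> A; peptide=MANQA
pos 19: GUU -> V; peptide=MANQAV
pos 22: ACU -> T; peptide=MANQAVT
pos 25: CAG -> Q; peptide=MANQAVTQ
pos 28: AGC -> S; peptide=MANQAVTQS
pos 31: UAG -> STOP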